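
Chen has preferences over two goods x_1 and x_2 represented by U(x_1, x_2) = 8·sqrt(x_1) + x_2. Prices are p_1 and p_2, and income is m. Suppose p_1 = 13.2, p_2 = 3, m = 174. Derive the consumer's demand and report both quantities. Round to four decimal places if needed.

x_1* = 0.8264, x_2* = 54.3636

Plugging in: x_1* = (4·3/13.2)² = 0.8264, x_2* = 54.3636.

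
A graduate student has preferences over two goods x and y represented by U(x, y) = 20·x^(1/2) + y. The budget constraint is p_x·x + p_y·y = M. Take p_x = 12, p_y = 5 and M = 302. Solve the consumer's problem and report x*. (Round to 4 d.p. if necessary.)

x* = 17.3611

Set MRS = p_x/p_y: 10·x^(−1/2) = p_x/p_y.
Solve: √x = 10·p_y/p_x, so x*(p_x,p_y) = (10·p_y/p_x)², and y* = (M − p_x·x*)/p_y.
Plugging in: x* = (10·5/12)² = 17.3611.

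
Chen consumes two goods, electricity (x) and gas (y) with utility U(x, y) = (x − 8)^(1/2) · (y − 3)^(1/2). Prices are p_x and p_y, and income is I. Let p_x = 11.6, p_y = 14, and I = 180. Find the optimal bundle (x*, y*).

x* = 9.9483, y* = 4.6143

This is Cobb-Douglas in (x−8, y−3): tangency gives 0.5·p_y·(y−3) = 0.5·p_x·(x−8).
Substituting into the budget: x* = 8 + 0.5·(I − 8·p_x − 3·p_y)/p_x, and y* = 3 + 0.5·(…)/p_y.
Discretionary income = 180 − 8·11.6 − 3·14 = 45.2; x* = 8 + 0.5·45.2/11.6 = 9.9483; y* = 3 + 0.5·45.2/14 = 4.6143.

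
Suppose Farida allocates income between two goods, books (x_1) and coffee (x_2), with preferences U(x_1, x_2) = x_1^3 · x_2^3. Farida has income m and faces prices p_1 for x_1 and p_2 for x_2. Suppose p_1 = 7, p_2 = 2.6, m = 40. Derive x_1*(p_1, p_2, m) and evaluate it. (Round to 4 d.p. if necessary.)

MU_x_1/MU_x_2 = (3·x_2)/(3·x_1); tangency sets this equal to p_1/p_2.
So 3·p_2·x_2 = 3·p_1·x_1; combined with the budget, a share 0.5 of income goes to x_1.
Demand: x_1*(p_1,p_2,m) = 0.5·m/p_1 and x_2* = 0.5·m/p_2.
At p_1=7, p_2=2.6, m=40: x_1* = 0.5·40/7 = 2.8571.

x_1* = 2.8571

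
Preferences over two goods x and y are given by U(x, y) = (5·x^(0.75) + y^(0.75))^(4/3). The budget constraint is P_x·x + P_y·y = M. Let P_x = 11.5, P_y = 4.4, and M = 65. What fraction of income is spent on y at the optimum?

share on y = 0.0278

MRS = MU_x/MU_y = 5·(y/x)^(0.25). Set equal to P_x/P_y.
Solve for the ratio: y/x = [(1/5)·P_x/P_y]^(4).
With the ratio pinned down, the budget gives x* = M/(P_x + P_y·(y/x)) and y* = (y/x)·x*.
Numerically y/x = 0.074662, so x* = 65/(11.5 + 4.4·0.074662) = 5.4952 and y* = 0.074662·5.4952 = 0.4103.
Expenditure on y: 4.4·0.4103 = 1.8052; share = 0.0278.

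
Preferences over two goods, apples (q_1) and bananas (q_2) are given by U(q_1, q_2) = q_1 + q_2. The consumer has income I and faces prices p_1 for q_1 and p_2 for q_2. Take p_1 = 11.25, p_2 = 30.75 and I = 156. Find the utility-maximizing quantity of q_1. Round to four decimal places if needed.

Numerically: q_1* = 13.8667, q_2* = 0.

q_1* = 13.8667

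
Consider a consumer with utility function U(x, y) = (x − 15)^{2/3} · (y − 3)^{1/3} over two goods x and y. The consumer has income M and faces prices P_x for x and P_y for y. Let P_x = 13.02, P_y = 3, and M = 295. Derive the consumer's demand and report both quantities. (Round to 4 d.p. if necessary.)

x* = 19.6441, y* = 13.0778

Discretionary income = 295 − 15·13.02 − 3·3 = 90.7; x* = 15 + 2/3·90.7/13.02 = 19.6441; y* = 3 + 1/3·90.7/3 = 13.0778.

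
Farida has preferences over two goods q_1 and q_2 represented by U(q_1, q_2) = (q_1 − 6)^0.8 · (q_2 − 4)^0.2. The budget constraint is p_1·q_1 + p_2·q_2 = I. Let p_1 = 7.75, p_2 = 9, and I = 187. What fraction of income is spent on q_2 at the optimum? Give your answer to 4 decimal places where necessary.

This is Cobb-Douglas in (q_1−6, q_2−4): tangency gives 0.8·p_2·(q_2−4) = 0.2·p_1·(q_1−6).
Substituting into the budget: q_1* = 6 + 0.8·(I − 6·p_1 − 4·p_2)/p_1, and q_2* = 4 + 0.2·(…)/p_2.
Discretionary income = 187 − 6·7.75 − 4·9 = 104.5; q_1* = 6 + 0.8·104.5/7.75 = 16.7871; q_2* = 4 + 0.2·104.5/9 = 6.3222.
Expenditure on q_2: 9·6.3222 = 56.9; share = 0.3043.

share on q_2 = 0.3043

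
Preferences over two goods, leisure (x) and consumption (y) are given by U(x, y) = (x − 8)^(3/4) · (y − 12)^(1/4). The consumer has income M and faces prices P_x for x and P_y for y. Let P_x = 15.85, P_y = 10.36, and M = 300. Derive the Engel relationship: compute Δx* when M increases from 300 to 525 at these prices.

Δx* = 10.6467

Substituting into the budget: x* = 8 + 0.75·(M − 8·P_x − 12·P_y)/P_x, and y* = 12 + 0.25·(…)/P_y.
Discretionary income = 300 − 8·15.85 − 12·10.36 = 48.88; x* = 8 + 0.75·48.88/15.85 = 10.3129.
At M' = 525: x* = 20.9596. Change: 20.9596 − 10.3129 = 10.6467.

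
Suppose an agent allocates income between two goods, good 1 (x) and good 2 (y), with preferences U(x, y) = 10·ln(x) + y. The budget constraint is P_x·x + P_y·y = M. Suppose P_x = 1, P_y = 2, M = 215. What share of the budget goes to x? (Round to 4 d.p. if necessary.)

So x*(P_x,P_y) = 10·P_y/P_x, independent of income; and y* = (M − 10·P_y)/P_y.
At the given prices: x* = 10·2/1 = 20, and y* = 97.5.
Expenditure on x: 1·20 = 20; share = 0.093.

share on x = 0.093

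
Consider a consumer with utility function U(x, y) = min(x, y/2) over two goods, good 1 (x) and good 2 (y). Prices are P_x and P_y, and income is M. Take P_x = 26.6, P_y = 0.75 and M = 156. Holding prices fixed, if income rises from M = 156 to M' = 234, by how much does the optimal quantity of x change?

Δx* = 2.7758

Leontief preferences: the optimum is at the kink where x/1 = y/2, i.e. y = 2·x.
Budget: P_x·x + P_y·2·x = M, so (P_x + 2·P_y)·x = M.
Demand: x*(P_x,P_y,M) = M/(P_x + 2·P_y), y* = 2·M/(P_x + 2·P_y).
Here 26.6 + 2·0.75 = 28.1, giving x* = 5.5516.
At M' = 234: x* = 8.3274. Change: 8.3274 − 5.5516 = 2.7758.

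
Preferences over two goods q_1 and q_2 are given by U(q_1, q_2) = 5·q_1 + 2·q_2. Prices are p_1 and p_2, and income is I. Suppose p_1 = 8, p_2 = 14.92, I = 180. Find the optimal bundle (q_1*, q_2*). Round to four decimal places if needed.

q_1* = 22.5, q_2* = 0

q_1 gives more utility per dollar, so spend all income on q_1: q_1* = I/p_1, q_2* = 0.
Numerically: q_1* = 22.5, q_2* = 0.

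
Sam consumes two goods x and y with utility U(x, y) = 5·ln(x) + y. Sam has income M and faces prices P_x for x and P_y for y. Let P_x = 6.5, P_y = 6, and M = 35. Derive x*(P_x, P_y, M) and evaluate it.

MU_x = 5/x, MU_y = 1. Tangency: 5/x = P_x/P_y.
So x*(P_x,P_y) = 5·P_y/P_x, independent of income; and y* = (M − 5·P_y)/P_y.
At the given prices: x* = 5·6/6.5 = 4.6154.

x* = 4.6154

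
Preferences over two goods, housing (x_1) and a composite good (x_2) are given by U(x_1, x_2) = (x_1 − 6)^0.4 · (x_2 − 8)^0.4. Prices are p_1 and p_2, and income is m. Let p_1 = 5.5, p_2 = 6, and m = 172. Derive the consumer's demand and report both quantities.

Substituting into the budget: x_1* = 6 + 0.5·(m − 6·p_1 − 8·p_2)/p_1, and x_2* = 8 + 0.5·(…)/p_2.
Discretionary income = 172 − 6·5.5 − 8·6 = 91; x_1* = 6 + 0.5·91/5.5 = 14.2727; x_2* = 8 + 0.5·91/6 = 15.5833.

x_1* = 14.2727, x_2* = 15.5833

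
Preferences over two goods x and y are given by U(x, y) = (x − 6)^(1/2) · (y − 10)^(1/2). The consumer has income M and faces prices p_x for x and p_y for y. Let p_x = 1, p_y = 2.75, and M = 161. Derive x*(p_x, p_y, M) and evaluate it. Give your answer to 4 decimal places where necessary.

x* = 69.75

MRS = (y−10)/(x−6). Tangency with p_x/p_y gives y−10 = (p_x/p_y)·(x−6).
Substituting into the budget: x* = 6 + 0.5·(M − 6·p_x − 10·p_y)/p_x, and y* = 10 + 0.5·(…)/p_y.
Discretionary income = 161 − 6·1 − 10·2.75 = 127.5; x* = 6 + 0.5·127.5/1 = 69.75.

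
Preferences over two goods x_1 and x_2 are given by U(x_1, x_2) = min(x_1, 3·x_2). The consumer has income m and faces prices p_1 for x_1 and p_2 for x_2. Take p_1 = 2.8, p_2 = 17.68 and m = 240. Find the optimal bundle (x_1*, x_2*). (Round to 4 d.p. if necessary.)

x_1* = 27.6074, x_2* = 9.2025

With perfect complements, no substitution: consume in ratio x_1:x_2 = 3:1.
Budget: p_1·x_1 + p_2·(1/3)·x_1 = m, so (3·p_1 + p_2)·x_1 = 3·m.
Demand: x_1*(p_1,p_2,m) = 3·m/(3·p_1 + p_2), x_2* = m/(3·p_1 + p_2).
Here 3·2.8 + 17.68 = 26.08, giving x_1* = 27.6074 and x_2* = 9.2025.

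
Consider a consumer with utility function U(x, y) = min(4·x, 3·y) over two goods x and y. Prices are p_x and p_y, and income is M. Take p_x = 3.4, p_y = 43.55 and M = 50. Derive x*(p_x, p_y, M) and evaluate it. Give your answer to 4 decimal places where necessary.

x* = 0.8134

Leontief preferences: the optimum is at the kink where x/3 = y/4, i.e. y = (4/3)·x.
Budget: p_x·x + p_y·(4/3)·x = M, so (3·p_x + 4·p_y)·x = 3·M.
Demand: x*(p_x,p_y,M) = 3·M/(3·p_x + 4·p_y), y* = 4·M/(3·p_x + 4·p_y).
Here 3·3.4 + 4·43.55 = 184.4, giving x* = 0.8134.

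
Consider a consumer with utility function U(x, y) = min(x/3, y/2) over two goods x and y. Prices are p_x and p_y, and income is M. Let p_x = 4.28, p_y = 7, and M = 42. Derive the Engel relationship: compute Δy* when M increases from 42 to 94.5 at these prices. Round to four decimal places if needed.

Δy* = 3.9121

Leontief preferences: the optimum is at the kink where x/3 = y/2, i.e. y = (2/3)·x.
Budget: p_x·x + p_y·(2/3)·x = M, so (3·p_x + 2·p_y)·x = 3·M.
Demand: x*(p_x,p_y,M) = 3·M/(3·p_x + 2·p_y), y* = 2·M/(3·p_x + 2·p_y).
Here 3·4.28 + 2·7 = 26.84, giving y* = 3.1297.
At M' = 94.5: y* = 7.0417. Change: 7.0417 − 3.1297 = 3.9121.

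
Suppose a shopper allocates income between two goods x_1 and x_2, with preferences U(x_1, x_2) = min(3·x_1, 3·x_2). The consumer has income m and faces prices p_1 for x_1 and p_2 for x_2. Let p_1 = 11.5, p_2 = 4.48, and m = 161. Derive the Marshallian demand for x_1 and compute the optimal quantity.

x_1* = 10.0751

Leontief preferences: the optimum is at the kink where x_1/3 = x_2/3, i.e. x_2 = x_1.
Budget: p_1·x_1 + p_2·x_1 = m, so (3·p_1 + 3·p_2)·x_1 = 3·m.
Demand: x_1*(p_1,p_2,m) = 3·m/(3·p_1 + 3·p_2), x_2* = 3·m/(3·p_1 + 3·p_2).
Here 3·11.5 + 3·4.48 = 47.94, giving x_1* = 10.0751.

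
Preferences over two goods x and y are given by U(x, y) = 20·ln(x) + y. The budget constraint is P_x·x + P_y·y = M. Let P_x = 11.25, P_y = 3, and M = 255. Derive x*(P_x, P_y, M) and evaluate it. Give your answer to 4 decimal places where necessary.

MU_x = 20/x, MU_y = 1. Tangency: 20/x = P_x/P_y.
So x*(P_x,P_y) = 20·P_y/P_x, independent of income; and y* = (M − 20·P_y)/P_y.
At the given prices: x* = 20·3/11.25 = 5.3333.

x* = 5.3333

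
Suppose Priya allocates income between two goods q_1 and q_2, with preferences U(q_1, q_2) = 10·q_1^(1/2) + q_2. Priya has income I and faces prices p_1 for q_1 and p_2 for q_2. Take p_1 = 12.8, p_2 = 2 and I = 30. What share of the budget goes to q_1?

Utility is quasi-linear in q_2; the FOC for q_1 is 5/√q_1 = p_1/p_2.
Solve: √q_1 = 5·p_2/p_1, so q_1*(p_1,p_2) = (5·p_2/p_1)², and q_2* = (I − p_1·q_1*)/p_2.
Plugging in: q_1* = (5·2/12.8)² = 0.6104, q_2* = 11.0938.
Expenditure on q_1: 12.8·0.6104 = 7.8125; share = 0.2604.

share on q_1 = 0.2604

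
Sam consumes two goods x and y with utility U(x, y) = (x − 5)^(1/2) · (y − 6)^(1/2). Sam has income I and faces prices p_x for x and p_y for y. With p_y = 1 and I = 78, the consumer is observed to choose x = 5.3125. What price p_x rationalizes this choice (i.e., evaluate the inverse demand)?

This is Cobb-Douglas in (x−5, y−6): tangency gives 0.5·p_y·(y−6) = 0.5·p_x·(x−5).
Substituting into the budget: x* = 5 + 0.5·(I − 5·p_x − 6·p_y)/p_x, and y* = 6 + 0.5·(…)/p_y.
Set x* = 5.3125 in the demand function and solve for p_x: p_x = 12.8.

p_x = 12.8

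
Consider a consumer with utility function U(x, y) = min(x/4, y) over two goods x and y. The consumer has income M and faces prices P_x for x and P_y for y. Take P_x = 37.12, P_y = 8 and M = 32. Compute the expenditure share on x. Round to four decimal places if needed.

With perfect complements, no substitution: consume in ratio x:y = 4:1.
Budget: P_x·x + P_y·(1/4)·x = M, so (4·P_x + P_y)·x = 4·M.
Demand: x*(P_x,P_y,M) = 4·M/(4·P_x + P_y), y* = M/(4·P_x + P_y).
Here 4·37.12 + 8 = 156.48, giving x* = 0.818 and y* = 0.2045.
Expenditure on x: 37.12·0.818 = 30.364; share = 0.9489.

share on x = 0.9489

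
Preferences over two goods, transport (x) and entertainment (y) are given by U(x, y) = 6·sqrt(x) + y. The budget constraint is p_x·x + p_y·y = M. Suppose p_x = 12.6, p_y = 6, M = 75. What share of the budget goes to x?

Set MRS = p_x/p_y: 3·x^(−1/2) = p_x/p_y.
Solve: √x = 3·p_y/p_x, so x*(p_x,p_y) = (3·p_y/p_x)², and y* = (M − p_x·x*)/p_y.
Plugging in: x* = (3·6/12.6)² = 2.0408, y* = 8.2143.
Expenditure on x: 12.6·2.0408 = 25.7143; share = 0.3429.

share on x = 0.3429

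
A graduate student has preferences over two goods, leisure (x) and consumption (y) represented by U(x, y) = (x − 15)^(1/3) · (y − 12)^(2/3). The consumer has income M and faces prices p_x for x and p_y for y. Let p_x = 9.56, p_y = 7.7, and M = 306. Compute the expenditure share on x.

share on x = 0.5451

Let x' = x−15, y' = y−12. MRS = (1/2)·y'/x' = p_x/p_y.
After buying the subsistence bundle (15, 12), a share 1/3 of the remaining income goes to x: x* = 15 + 1/3·(M − 15p_x − 12p_y)/p_x.
Discretionary income = 306 − 15·9.56 − 12·7.7 = 70.2; x* = 15 + 1/3·70.2/9.56 = 17.4477; y* = 12 + 2/3·70.2/7.7 = 18.0779.
Expenditure on x: 9.56·17.4477 = 166.8; share = 0.5451.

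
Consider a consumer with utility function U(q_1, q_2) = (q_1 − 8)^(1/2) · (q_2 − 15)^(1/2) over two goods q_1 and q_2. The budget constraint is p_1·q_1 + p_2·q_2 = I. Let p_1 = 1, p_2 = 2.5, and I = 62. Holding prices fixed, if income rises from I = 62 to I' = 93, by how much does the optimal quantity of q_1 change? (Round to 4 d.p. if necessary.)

Δq_1* = 15.5

This is Cobb-Douglas in (q_1−8, q_2−15): tangency gives 0.5·p_2·(q_2−15) = 0.5·p_1·(q_1−8).
After buying the subsistence bundle (8, 15), a share 0.5 of the remaining income goes to q_1: q_1* = 8 + 0.5·(I − 8p_1 − 15p_2)/p_1.
Discretionary income = 62 − 8·1 − 15·2.5 = 16.5; q_1* = 8 + 0.5·16.5/1 = 16.25.
At I' = 93: q_1* = 31.75. Change: 31.75 − 16.25 = 15.5.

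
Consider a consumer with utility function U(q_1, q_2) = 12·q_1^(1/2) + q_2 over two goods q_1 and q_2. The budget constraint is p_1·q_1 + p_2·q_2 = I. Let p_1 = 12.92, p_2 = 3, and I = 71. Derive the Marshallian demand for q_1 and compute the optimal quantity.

q_1* = 1.941

Utility is quasi-linear in q_2; the FOC for q_1 is 6/√q_1 = p_1/p_2.
Thus q_1* = (6·p_2/p_1)² — independent of I — with the rest of income spent on q_2.
Plugging in: q_1* = (6·3/12.92)² = 1.941.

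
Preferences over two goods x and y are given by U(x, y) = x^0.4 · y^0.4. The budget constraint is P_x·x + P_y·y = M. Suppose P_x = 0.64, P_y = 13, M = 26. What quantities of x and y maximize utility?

x* = 20.3125, y* = 1

MU_x/MU_y = (0.4·y)/(0.4·x); tangency sets this equal to P_x/P_y.
Rearranging, P_y·y = P_x·x. Substituting into the budget gives P_x·x·(1 + 1) = M.
Demand: x*(P_x,P_y,M) = 0.5·M/P_x and y* = 0.5·M/P_y.
At P_x=0.64, P_y=13, M=26: x* = 0.5·26/0.64 = 20.3125, y* = 1.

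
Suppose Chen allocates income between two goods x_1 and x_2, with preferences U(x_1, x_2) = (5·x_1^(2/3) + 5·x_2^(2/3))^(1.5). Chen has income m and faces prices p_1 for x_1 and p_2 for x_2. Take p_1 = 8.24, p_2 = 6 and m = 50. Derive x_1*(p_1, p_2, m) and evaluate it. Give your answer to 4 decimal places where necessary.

MRS = MU_x_1/MU_x_2 = (x_2/x_1)^(1/3). Set equal to p_1/p_2.
Hence x_2/x_1 = (p_1/p_2)^(1/(1/3)), i.e. raised to the 3 power.
With the ratio pinned down, the budget gives x_1* = m/(p_1 + p_2·(x_2/x_1)) and x_2* = (x_2/x_1)·x_1*.
Numerically x_2/x_1 = 2.590168, so x_1* = 50/(8.24 + 6·2.590168) = 2.1025.

x_1* = 2.1025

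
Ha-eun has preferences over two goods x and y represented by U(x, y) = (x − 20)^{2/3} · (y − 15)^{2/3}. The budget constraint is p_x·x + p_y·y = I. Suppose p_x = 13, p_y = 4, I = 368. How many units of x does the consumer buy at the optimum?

x* = 21.8462

MRS = (y−15)/(x−20). Tangency with p_x/p_y gives y−15 = (p_x/p_y)·(x−20).
After buying the subsistence bundle (20, 15), a share 0.5 of the remaining income goes to x: x* = 20 + 0.5·(I − 20p_x − 15p_y)/p_x.
Discretionary income = 368 − 20·13 − 15·4 = 48; x* = 20 + 0.5·48/13 = 21.8462.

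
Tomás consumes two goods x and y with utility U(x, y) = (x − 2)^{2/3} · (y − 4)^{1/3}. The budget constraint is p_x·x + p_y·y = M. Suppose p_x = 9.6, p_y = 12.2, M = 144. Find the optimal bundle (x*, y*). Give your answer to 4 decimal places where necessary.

Discretionary income = 144 − 2·9.6 − 4·12.2 = 76; x* = 2 + 2/3·76/9.6 = 7.2778; y* = 4 + 1/3·76/12.2 = 6.0765.

x* = 7.2778, y* = 6.0765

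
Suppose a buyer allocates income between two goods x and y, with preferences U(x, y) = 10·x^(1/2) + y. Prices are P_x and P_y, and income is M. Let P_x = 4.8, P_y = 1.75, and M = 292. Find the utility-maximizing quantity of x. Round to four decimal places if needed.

Utility is quasi-linear in y; the FOC for x is 5/√x = P_x/P_y.
Solve: √x = 5·P_y/P_x, so x*(P_x,P_y) = (5·P_y/P_x)², and y* = (M − P_x·x*)/P_y.
Plugging in: x* = (5·1.75/4.8)² = 3.323.

x* = 3.323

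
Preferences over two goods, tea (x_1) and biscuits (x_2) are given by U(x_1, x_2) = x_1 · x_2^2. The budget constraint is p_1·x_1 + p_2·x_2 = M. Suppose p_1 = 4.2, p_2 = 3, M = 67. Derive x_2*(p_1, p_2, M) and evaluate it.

The MRS is (1/2)·x_2/x_1. Set MRS = p_1/p_2.
So p_2·x_2 = 2·p_1·x_1; combined with the budget, a share 1/3 of income goes to x_1.
Demand: x_1*(p_1,p_2,M) = 1/3·M/p_1 and x_2* = 2/3·M/p_2.
At p_1=4.2, p_2=3, M=67: x_2* = 2/3·67/3 = 14.8889.

x_2* = 14.8889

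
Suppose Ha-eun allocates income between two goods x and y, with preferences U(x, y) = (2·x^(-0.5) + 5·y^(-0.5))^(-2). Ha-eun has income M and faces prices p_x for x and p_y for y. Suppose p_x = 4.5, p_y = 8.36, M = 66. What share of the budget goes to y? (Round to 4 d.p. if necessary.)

share on y = 0.6937

MRS = MU_x/MU_y = (2/5)·(y/x)^(1.5). Set equal to p_x/p_y.
Solve for the ratio: y/x = [(5/2)·p_x/p_y]^(2/3).
With the ratio pinned down, the budget gives x* = M/(p_x + p_y·(y/x)) and y* = (y/x)·x*.
Numerically y/x = 1.218889, so x* = 66/(4.5 + 8.36·1.218889) = 4.4929 and y* = 1.218889·4.4929 = 5.4763.
Expenditure on y: 8.36·5.4763 = 45.782; share = 0.6937.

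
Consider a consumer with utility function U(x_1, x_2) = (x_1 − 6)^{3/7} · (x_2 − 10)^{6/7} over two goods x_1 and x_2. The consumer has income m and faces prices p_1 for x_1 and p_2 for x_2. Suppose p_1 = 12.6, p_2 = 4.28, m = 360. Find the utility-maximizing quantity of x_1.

x_1* = 12.3915

Let x_1' = x_1−6, x_2' = x_2−10. MRS = (1/2)·x_2'/x_1' = p_1/p_2.
After buying the subsistence bundle (6, 10), a share 1/3 of the remaining income goes to x_1: x_1* = 6 + 1/3·(m − 6p_1 − 10p_2)/p_1.
Discretionary income = 360 − 6·12.6 − 10·4.28 = 241.6; x_1* = 6 + 1/3·241.6/12.6 = 12.3915.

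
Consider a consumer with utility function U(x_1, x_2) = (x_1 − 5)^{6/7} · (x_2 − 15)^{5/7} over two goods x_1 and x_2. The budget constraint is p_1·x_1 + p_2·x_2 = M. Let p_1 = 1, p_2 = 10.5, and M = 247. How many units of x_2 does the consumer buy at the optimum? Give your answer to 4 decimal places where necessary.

MRS = (6/5)·(x_2−15)/(x_1−5). Tangency with p_1/p_2 gives x_2−15 = (5/6)·(p_1/p_2)·(x_1−5).
Substituting into the budget: x_1* = 5 + 6/11·(M − 5·p_1 − 15·p_2)/p_1, and x_2* = 15 + 5/11·(…)/p_2.
Discretionary income = 247 − 5·1 − 15·10.5 = 84.5; x_2* = 15 + 5/11·84.5/10.5 = 18.658.

x_2* = 18.658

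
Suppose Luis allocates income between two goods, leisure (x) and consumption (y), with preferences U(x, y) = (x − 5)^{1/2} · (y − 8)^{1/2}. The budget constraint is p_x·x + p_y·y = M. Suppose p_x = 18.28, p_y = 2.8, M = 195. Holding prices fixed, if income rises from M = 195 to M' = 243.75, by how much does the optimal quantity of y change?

MRS = (y−8)/(x−5). Tangency with p_x/p_y gives y−8 = (p_x/p_y)·(x−5).
After buying the subsistence bundle (5, 8), a share 0.5 of the remaining income goes to x: x* = 5 + 0.5·(M − 5p_x − 8p_y)/p_x.
Discretionary income = 195 − 5·18.28 − 8·2.8 = 81.2; y* = 8 + 0.5·81.2/2.8 = 22.5.
At M' = 243.75: y* = 31.2054. Change: 31.2054 − 22.5 = 8.7054.

Δy* = 8.7054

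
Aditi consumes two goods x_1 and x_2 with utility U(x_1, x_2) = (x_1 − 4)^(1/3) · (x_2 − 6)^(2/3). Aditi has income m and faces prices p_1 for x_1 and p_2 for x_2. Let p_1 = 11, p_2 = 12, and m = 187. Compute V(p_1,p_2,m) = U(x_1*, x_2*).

V = 3.2228

After buying the subsistence bundle (4, 6), a share 1/3 of the remaining income goes to x_1: x_1* = 4 + 1/3·(m − 4p_1 − 6p_2)/p_1.
Discretionary income = 187 − 4·11 − 6·12 = 71; x_1* = 4 + 1/3·71/11 = 6.1515; x_2* = 6 + 2/3·71/12 = 9.9444.
Utility at the optimum: U(6.1515, 9.9444) = 3.2228.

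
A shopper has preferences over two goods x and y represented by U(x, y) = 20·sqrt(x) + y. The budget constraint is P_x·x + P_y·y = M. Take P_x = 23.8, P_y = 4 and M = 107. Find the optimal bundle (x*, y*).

x* = 2.8247, y* = 9.9433

MU_x = 10/√x, MU_y = 1. Tangency: 10/√x = P_x/P_y.
Solve: √x = 10·P_y/P_x, so x*(P_x,P_y) = (10·P_y/P_x)², and y* = (M − P_x·x*)/P_y.
Plugging in: x* = (10·4/23.8)² = 2.8247, y* = 9.9433.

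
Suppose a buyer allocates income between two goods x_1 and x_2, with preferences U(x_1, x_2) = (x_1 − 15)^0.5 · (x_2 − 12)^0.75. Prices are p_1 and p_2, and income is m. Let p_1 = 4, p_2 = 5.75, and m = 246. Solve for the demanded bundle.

This is Cobb-Douglas in (x_1−15, x_2−12): tangency gives 0.5·p_2·(x_2−12) = 0.75·p_1·(x_1−15).
After buying the subsistence bundle (15, 12), a share 0.4 of the remaining income goes to x_1: x_1* = 15 + 0.4·(m − 15p_1 − 12p_2)/p_1.
Discretionary income = 246 − 15·4 − 12·5.75 = 117; x_1* = 15 + 0.4·117/4 = 26.7; x_2* = 12 + 0.6·117/5.75 = 24.2087.

x_1* = 26.7, x_2* = 24.2087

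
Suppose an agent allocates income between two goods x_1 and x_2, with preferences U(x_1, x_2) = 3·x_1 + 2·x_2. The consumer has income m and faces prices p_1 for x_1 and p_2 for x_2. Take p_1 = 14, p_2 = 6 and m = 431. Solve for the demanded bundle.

Perfect substitutes: compare marginal utility per dollar. 3/p_1 vs 2/p_2 → 0.2143 vs 0.3333.
x_2 gives more utility per dollar, so spend all income on x_2: x_2* = m/p_2, x_1* = 0.
Numerically: x_1* = 0, x_2* = 71.8333.

x_1* = 0, x_2* = 71.8333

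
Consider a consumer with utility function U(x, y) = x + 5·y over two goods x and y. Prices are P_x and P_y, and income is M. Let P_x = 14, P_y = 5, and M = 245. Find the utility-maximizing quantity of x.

x* = 0

Numerically: x* = 0, y* = 49.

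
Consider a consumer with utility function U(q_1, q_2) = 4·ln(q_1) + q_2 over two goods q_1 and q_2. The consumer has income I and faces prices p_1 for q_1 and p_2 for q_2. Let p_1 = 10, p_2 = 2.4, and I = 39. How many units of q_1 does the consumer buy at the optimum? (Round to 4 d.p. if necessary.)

MU_q_1 = 4/q_1, MU_q_2 = 1. Tangency: 4/q_1 = p_1/p_2.
So q_1*(p_1,p_2) = 4·p_2/p_1, independent of income; and q_2* = (I − 4·p_2)/p_2.
At the given prices: q_1* = 4·2.4/10 = 0.96.

q_1* = 0.96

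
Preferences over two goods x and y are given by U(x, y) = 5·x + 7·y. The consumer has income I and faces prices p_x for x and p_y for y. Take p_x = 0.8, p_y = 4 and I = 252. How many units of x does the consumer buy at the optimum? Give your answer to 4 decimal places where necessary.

x* = 315

Linear utility — the consumer picks whichever good has higher MU/price: 5/0.8 = 6.25 vs 7/4 = 1.75.
x gives more utility per dollar, so spend all income on x: x* = I/p_x, y* = 0.
Numerically: x* = 315, y* = 0.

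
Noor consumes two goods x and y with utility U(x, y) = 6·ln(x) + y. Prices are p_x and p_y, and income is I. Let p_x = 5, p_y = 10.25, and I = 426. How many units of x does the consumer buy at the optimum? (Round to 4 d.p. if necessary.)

x* = 12.3

So x*(p_x,p_y) = 6·p_y/p_x, independent of income; and y* = (I − 6·p_y)/p_y.
At the given prices: x* = 6·10.25/5 = 12.3.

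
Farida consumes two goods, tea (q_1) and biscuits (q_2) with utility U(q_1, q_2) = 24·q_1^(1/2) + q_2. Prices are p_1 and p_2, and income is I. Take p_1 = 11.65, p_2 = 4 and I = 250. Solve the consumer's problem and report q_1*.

q_1* = 16.9758

Utility is quasi-linear in q_2; the FOC for q_1 is 12/√q_1 = p_1/p_2.
Solve: √q_1 = 12·p_2/p_1, so q_1*(p_1,p_2) = (12·p_2/p_1)², and q_2* = (I − p_1·q_1*)/p_2.
Plugging in: q_1* = (12·4/11.65)² = 16.9758.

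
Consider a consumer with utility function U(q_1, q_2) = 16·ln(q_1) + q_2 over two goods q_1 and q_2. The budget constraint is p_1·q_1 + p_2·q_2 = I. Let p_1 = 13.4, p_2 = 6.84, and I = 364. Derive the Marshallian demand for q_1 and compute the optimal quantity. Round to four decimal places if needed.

Set MRS = p_1/p_2: (16/q_1)/1 = p_1/p_2.
So q_1*(p_1,p_2) = 16·p_2/p_1, independent of income; and q_2* = (I − 16·p_2)/p_2.
At the given prices: q_1* = 16·6.84/13.4 = 8.1672.

q_1* = 8.1672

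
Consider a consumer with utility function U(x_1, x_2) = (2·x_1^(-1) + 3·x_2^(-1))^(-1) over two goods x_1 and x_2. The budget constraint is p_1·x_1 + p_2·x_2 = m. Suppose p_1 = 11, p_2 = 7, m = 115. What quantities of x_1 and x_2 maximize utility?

MU_x_1 ∝ 2·x_1^(-2), MU_x_2 ∝ 3·x_2^(-2), so MRS = (2/3)·(x_2/x_1)^(2) = p_1/p_2.
Solve for the ratio: x_2/x_1 = [(3/2)·p_1/p_2]^(0.5).
With the ratio pinned down, the budget gives x_1* = m/(p_1 + p_2·(x_2/x_1)) and x_2* = (x_2/x_1)·x_1*.
Numerically x_2/x_1 = 1.535299, so x_1* = 115/(11 + 7·1.535299) = 5.2881 and x_2* = 1.535299·5.2881 = 8.1188.

x_1* = 5.2881, x_2* = 8.1188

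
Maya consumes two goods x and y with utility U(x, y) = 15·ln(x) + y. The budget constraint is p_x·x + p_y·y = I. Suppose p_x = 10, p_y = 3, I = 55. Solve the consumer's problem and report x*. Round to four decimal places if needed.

MU_x = 15/x, MU_y = 1. Tangency: 15/x = p_x/p_y.
So x*(p_x,p_y) = 15·p_y/p_x, independent of income; and y* = (I − 15·p_y)/p_y.
At the given prices: x* = 15·3/10 = 4.5.

x* = 4.5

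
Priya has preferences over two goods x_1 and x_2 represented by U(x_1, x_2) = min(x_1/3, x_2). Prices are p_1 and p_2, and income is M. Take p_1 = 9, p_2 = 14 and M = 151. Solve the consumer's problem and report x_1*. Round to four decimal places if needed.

With perfect complements, no substitution: consume in ratio x_1:x_2 = 3:1.
Budget: p_1·x_1 + p_2·(1/3)·x_1 = M, so (3·p_1 + p_2)·x_1 = 3·M.
Demand: x_1*(p_1,p_2,M) = 3·M/(3·p_1 + p_2), x_2* = M/(3·p_1 + p_2).
Here 3·9 + 14 = 41, giving x_1* = 11.0488.

x_1* = 11.0488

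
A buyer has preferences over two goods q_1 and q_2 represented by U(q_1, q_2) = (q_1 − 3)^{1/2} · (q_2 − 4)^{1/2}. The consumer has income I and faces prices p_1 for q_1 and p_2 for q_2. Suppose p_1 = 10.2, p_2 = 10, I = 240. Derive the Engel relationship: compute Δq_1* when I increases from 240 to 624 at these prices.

Let q_1' = q_1−3, q_2' = q_2−4. MRS = q_2'/q_1' = p_1/p_2.
After buying the subsistence bundle (3, 4), a share 0.5 of the remaining income goes to q_1: q_1* = 3 + 0.5·(I − 3p_1 − 4p_2)/p_1.
Discretionary income = 240 − 3·10.2 − 4·10 = 169.4; q_1* = 3 + 0.5·169.4/10.2 = 11.3039.
At I' = 624: q_1* = 30.1275. Change: 30.1275 − 11.3039 = 18.8235.

Δq_1* = 18.8235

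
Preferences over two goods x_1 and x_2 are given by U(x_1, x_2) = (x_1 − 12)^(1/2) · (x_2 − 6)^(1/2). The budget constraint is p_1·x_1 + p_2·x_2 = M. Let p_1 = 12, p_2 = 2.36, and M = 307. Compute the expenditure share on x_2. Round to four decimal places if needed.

share on x_2 = 0.2885

MRS = (x_2−6)/(x_1−12). Tangency with p_1/p_2 gives x_2−6 = (p_1/p_2)·(x_1−12).
After buying the subsistence bundle (12, 6), a share 0.5 of the remaining income goes to x_1: x_1* = 12 + 0.5·(M − 12p_1 − 6p_2)/p_1.
Discretionary income = 307 − 12·12 − 6·2.36 = 148.84; x_1* = 12 + 0.5·148.84/12 = 18.2017; x_2* = 6 + 0.5·148.84/2.36 = 37.5339.
Expenditure on x_2: 2.36·37.5339 = 88.58; share = 0.2885.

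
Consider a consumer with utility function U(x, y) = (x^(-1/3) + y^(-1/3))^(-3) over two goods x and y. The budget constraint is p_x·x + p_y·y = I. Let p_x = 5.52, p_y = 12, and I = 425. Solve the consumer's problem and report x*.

x* = 34.7714

From the CES first-order condition, (y/x)^(4/3) = p_x/p_y.
Hence y/x = (p_x/p_y)^(1/(4/3)), i.e. raised to the 0.75 power.
With the ratio pinned down, the budget gives x* = I/(p_x + p_y·(y/x)) and y* = (y/x)·x*.
Numerically y/x = 0.558558, so x* = 425/(5.52 + 12·0.558558) = 34.7714.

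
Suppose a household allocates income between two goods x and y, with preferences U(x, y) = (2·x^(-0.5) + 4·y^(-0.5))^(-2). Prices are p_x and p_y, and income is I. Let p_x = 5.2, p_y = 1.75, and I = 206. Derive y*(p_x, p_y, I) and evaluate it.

MRS = MU_x/MU_y = (1/2)·(y/x)^(1.5). Set equal to p_x/p_y.
Hence y/x = (2·p_x/p_y)^(1/(1.5)), i.e. raised to the 2/3 power.
With the ratio pinned down, the budget gives x* = I/(p_x + p_y·(y/x)) and y* = (y/x)·x*.
Numerically y/x = 3.280929, so x* = 206/(5.2 + 1.75·3.280929) = 18.8272 and y* = 3.280929·18.8272 = 61.7707.

y* = 61.7707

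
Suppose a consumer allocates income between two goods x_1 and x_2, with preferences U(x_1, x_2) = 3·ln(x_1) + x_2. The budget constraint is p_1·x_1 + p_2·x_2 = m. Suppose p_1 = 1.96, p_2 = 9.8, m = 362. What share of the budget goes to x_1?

MU_x_1 = 3/x_1, MU_x_2 = 1. Tangency: 3/x_1 = p_1/p_2.
So x_1*(p_1,p_2) = 3·p_2/p_1, independent of income; and x_2* = (m − 3·p_2)/p_2.
At the given prices: x_1* = 3·9.8/1.96 = 15, and x_2* = 33.9388.
Expenditure on x_1: 1.96·15 = 29.4; share = 0.0812.

share on x_1 = 0.0812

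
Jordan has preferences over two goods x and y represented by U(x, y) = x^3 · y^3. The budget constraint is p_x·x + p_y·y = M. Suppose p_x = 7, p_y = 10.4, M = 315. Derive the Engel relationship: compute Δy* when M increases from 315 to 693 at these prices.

The MRS is y/x. Set MRS = p_x/p_y.
So 3·p_y·y = 3·p_x·x; combined with the budget, a share 0.5 of income goes to x.
Demand: x*(p_x,p_y,M) = 0.5·M/p_x and y* = 0.5·M/p_y.
At p_x=7, p_y=10.4, M=315: y* = 0.5·315/10.4 = 15.1442.
At M' = 693: y* = 33.3173. Change: 33.3173 − 15.1442 = 18.1731.

Δy* = 18.1731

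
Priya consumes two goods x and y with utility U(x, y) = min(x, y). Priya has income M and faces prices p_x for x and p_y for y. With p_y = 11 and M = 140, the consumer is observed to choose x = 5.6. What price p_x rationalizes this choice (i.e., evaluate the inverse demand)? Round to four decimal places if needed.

p_x = 14

Leontief preferences: the optimum is at the kink where x/1 = y/1, i.e. y = x.
Budget: p_x·x + p_y·x = M, so (p_x + p_y)·x = M.
Demand: x*(p_x,p_y,M) = M/(p_x + p_y), y* = M/(p_x + p_y).
Set x* = 5.6 in the demand function and solve for p_x: p_x = 14.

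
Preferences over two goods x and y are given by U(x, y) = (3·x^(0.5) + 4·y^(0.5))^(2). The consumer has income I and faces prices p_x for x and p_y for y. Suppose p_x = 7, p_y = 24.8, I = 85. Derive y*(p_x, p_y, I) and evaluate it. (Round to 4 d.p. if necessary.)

MU_x ∝ 3·x^(-0.5), MU_y ∝ 4·y^(-0.5), so MRS = (3/4)·(y/x)^(0.5) = p_x/p_y.
Solve for the ratio: y/x = [(4/3)·p_x/p_y]^(2).
Substitute y = (y/x)·x into the budget: x* = I/(p_x + p_y·(y/x)).
Numerically y/x = 0.141635, so x* = 85/(7 + 24.8·0.141635) = 8.0856 and y* = 0.141635·8.0856 = 1.1452.

y* = 1.1452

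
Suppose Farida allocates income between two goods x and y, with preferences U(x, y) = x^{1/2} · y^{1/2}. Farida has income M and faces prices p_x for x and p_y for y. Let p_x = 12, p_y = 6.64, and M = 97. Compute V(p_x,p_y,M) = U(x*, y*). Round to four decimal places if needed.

V = 5.4333

At p_x=12, p_y=6.64, M=97: x* = 0.5·97/12 = 4.0417, y* = 7.3042.
Utility at the optimum: U(4.0417, 7.3042) = 5.4333.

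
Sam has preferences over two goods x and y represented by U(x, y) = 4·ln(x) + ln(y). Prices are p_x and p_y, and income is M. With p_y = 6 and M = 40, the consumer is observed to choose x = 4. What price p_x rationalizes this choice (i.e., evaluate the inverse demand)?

p_x = 8

Tangency: MRS = 4·y/x = p_x/p_y.
So 4·p_y·y = p_x·x; combined with the budget, a share 0.8 of income goes to x.
Demand: x*(p_x,p_y,M) = 0.8·M/p_x and y* = 0.2·M/p_y.
Set x* = 4 in the demand function and solve for p_x: p_x = 8.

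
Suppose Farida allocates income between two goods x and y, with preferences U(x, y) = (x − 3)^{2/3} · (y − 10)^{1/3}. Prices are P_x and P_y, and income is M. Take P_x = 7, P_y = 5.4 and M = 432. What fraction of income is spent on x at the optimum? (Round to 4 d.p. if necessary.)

share on x = 0.5995

Substituting into the budget: x* = 3 + 2/3·(M − 3·P_x − 10·P_y)/P_x, and y* = 10 + 1/3·(…)/P_y.
Discretionary income = 432 − 3·7 − 10·5.4 = 357; x* = 3 + 2/3·357/7 = 37; y* = 10 + 1/3·357/5.4 = 32.037.
Expenditure on x: 7·37 = 259; share = 0.5995.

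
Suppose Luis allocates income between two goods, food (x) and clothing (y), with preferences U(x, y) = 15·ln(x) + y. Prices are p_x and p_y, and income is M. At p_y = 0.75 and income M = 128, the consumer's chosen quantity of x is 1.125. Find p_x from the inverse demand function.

p_x = 10

MU_x = 15/x, MU_y = 1. Tangency: 15/x = p_x/p_y.
So x*(p_x,p_y) = 15·p_y/p_x, independent of income; and y* = (M − 15·p_y)/p_y.
Set x* = 1.125 in the demand function and solve for p_x: p_x = 10.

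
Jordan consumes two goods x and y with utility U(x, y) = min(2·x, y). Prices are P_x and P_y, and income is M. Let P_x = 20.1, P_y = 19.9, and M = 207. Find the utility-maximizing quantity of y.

With perfect complements, no substitution: consume in ratio x:y = 1:2.
Budget: P_x·x + P_y·2·x = M, so (P_x + 2·P_y)·x = M.
Demand: x*(P_x,P_y,M) = M/(P_x + 2·P_y), y* = 2·M/(P_x + 2·P_y).
Here 20.1 + 2·19.9 = 59.9, giving y* = 6.9115.

y* = 6.9115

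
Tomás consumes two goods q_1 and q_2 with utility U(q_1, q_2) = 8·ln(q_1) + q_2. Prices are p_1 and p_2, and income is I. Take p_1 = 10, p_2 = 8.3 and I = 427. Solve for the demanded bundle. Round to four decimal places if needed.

q_1* = 6.64, q_2* = 43.4458

So q_1*(p_1,p_2) = 8·p_2/p_1, independent of income; and q_2* = (I − 8·p_2)/p_2.
At the given prices: q_1* = 8·8.3/10 = 6.64, and q_2* = 43.4458.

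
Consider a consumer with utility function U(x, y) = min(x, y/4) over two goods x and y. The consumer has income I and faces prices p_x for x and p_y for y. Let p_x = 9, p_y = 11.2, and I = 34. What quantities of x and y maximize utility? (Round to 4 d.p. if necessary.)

With perfect complements, no substitution: consume in ratio x:y = 1:4.
Budget: p_x·x + p_y·4·x = I, so (p_x + 4·p_y)·x = I.
Demand: x*(p_x,p_y,I) = I/(p_x + 4·p_y), y* = 4·I/(p_x + 4·p_y).
Here 9 + 4·11.2 = 53.8, giving x* = 0.632 and y* = 2.5279.

x* = 0.632, y* = 2.5279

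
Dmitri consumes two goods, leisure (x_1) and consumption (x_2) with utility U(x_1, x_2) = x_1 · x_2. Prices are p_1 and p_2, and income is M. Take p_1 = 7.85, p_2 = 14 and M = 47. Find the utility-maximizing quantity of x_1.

x_1* = 2.9936

Tangency: MRS = x_2/x_1 = p_1/p_2.
Rearranging, p_2·x_2 = p_1·x_1. Substituting into the budget gives p_1·x_1·(1 + 1) = M.
Demand: x_1*(p_1,p_2,M) = 0.5·M/p_1 and x_2* = 0.5·M/p_2.
At p_1=7.85, p_2=14, M=47: x_1* = 0.5·47/7.85 = 2.9936.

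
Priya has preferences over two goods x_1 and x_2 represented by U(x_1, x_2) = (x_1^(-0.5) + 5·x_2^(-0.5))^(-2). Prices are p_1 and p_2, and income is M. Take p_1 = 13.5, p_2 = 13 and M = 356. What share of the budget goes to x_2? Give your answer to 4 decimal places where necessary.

share on x_2 = 0.7428

Numerically x_2/x_1 = 2.99852, so x_1* = 356/(13.5 + 13·2.99852) = 6.7834 and x_2* = 2.99852·6.7834 = 20.3403.
Expenditure on x_2: 13·20.3403 = 264.4236; share = 0.7428.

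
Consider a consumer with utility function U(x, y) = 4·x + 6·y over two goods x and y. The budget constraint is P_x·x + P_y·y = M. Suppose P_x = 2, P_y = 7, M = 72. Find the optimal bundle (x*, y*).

x* = 36, y* = 0

Linear utility — the consumer picks whichever good has higher MU/price: 4/2 = 2 vs 6/7 = 0.8571.
x gives more utility per dollar, so spend all income on x: x* = M/P_x, y* = 0.
Numerically: x* = 36, y* = 0.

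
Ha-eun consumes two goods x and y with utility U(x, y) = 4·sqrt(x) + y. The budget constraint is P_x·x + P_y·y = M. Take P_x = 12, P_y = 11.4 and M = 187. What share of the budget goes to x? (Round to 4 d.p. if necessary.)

share on x = 0.2317

Set MRS = P_x/P_y: 2·x^(−1/2) = P_x/P_y.
Thus x* = (2·P_y/P_x)² — independent of M — with the rest of income spent on y.
Plugging in: x* = (2·11.4/12)² = 3.61, y* = 12.6035.
Expenditure on x: 12·3.61 = 43.32; share = 0.2317.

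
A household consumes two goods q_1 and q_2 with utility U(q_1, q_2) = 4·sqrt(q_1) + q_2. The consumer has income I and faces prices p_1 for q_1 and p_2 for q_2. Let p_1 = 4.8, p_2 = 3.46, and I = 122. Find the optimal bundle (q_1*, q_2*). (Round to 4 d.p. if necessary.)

Set MRS = p_1/p_2: 2·q_1^(−1/2) = p_1/p_2.
Thus q_1* = (2·p_2/p_1)² — independent of I — with the rest of income spent on q_2.
Plugging in: q_1* = (2·3.46/4.8)² = 2.0784, q_2* = 32.3768.

q_1* = 2.0784, q_2* = 32.3768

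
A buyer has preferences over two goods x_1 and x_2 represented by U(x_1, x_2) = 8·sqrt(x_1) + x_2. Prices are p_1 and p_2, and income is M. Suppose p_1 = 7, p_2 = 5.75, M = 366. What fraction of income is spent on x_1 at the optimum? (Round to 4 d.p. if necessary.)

share on x_1 = 0.2065

MU_x_1 = 4/√x_1, MU_x_2 = 1. Tangency: 4/√x_1 = p_1/p_2.
Solve: √x_1 = 4·p_2/p_1, so x_1*(p_1,p_2) = (4·p_2/p_1)², and x_2* = (M − p_1·x_1*)/p_2.
Plugging in: x_1* = (4·5.75/7)² = 10.7959, x_2* = 50.5093.
Expenditure on x_1: 7·10.7959 = 75.5714; share = 0.2065.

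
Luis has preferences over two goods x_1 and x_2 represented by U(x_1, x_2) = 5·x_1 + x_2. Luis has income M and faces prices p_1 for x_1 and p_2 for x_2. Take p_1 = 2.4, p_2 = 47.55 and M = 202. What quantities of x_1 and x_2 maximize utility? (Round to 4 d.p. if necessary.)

Perfect substitutes: compare marginal utility per dollar. 5/p_1 vs 1/p_2 → 2.0833 vs 0.021.
x_1 gives more utility per dollar, so spend all income on x_1: x_1* = M/p_1, x_2* = 0.
Numerically: x_1* = 84.1667, x_2* = 0.

x_1* = 84.1667, x_2* = 0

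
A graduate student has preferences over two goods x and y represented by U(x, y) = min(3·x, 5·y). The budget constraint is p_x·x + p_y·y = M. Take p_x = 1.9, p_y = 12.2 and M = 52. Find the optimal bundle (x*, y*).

Leontief preferences: the optimum is at the kink where x/5 = y/3, i.e. y = (3/5)·x.
Budget: p_x·x + p_y·(3/5)·x = M, so (5·p_x + 3·p_y)·x = 5·M.
Demand: x*(p_x,p_y,M) = 5·M/(5·p_x + 3·p_y), y* = 3·M/(5·p_x + 3·p_y).
Here 5·1.9 + 3·12.2 = 46.1, giving x* = 5.6399 and y* = 3.3839.

x* = 5.6399, y* = 3.3839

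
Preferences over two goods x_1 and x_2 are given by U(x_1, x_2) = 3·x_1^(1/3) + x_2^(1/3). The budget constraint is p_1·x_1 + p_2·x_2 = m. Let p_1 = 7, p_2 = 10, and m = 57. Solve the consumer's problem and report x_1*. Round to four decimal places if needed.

x_1* = 7.0136

From the CES first-order condition, 3·(x_2/x_1)^(2/3) = p_1/p_2.
Solve for the ratio: x_2/x_1 = [(1/3)·p_1/p_2]^(1.5).
Substitute x_2 = (x_2/x_1)·x_1 into the budget: x_1* = m/(p_1 + p_2·(x_2/x_1)).
Numerically x_2/x_1 = 0.112711, so x_1* = 57/(7 + 10·0.112711) = 7.0136.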